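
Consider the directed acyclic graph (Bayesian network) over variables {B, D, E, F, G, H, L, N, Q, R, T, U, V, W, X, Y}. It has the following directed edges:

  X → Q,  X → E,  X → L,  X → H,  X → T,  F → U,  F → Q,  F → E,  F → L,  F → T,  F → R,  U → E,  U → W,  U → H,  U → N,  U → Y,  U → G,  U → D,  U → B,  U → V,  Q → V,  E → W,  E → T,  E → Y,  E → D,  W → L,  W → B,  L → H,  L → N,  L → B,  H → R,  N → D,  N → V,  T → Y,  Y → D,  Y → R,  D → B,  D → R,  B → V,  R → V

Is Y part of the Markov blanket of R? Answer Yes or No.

Y is a parent of R.
So Y ∈ MB(R).

Yes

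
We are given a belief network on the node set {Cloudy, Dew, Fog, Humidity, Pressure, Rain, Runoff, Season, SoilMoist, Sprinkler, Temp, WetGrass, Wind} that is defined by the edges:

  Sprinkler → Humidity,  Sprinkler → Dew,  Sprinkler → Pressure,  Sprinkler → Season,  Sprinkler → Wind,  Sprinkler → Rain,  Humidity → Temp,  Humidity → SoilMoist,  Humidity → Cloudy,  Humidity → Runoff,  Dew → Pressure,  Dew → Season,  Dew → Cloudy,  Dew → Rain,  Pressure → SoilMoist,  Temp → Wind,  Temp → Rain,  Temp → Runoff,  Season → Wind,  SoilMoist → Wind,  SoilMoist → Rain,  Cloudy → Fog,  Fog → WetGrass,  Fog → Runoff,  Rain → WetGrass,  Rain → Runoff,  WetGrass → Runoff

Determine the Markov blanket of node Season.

Season's parents: Dew, Sprinkler.
Children of Season: Wind.
For each child, the remaining parents (spouses of Season):
  Wind's other parents are SoilMoist, Sprinkler, Temp.
So the Markov blanket of Season is {Dew, SoilMoist, Sprinkler, Temp, Wind}.

{Dew, SoilMoist, Sprinkler, Temp, Wind}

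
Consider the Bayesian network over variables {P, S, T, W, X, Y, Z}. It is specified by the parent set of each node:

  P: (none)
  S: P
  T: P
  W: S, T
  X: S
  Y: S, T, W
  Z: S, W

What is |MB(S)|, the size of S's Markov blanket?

Pa(S) = {P}.
Ch(S) = {W, X, Y, Z}.
Parents of each child, excluding S:
  parents(W) \ {S} = {T}.
  X: no additional parents.
  Y also has parents T, W.
  Z also has parent W.
MB(S) = {P, T, W, X, Y, Z}, which has 6 nodes.

6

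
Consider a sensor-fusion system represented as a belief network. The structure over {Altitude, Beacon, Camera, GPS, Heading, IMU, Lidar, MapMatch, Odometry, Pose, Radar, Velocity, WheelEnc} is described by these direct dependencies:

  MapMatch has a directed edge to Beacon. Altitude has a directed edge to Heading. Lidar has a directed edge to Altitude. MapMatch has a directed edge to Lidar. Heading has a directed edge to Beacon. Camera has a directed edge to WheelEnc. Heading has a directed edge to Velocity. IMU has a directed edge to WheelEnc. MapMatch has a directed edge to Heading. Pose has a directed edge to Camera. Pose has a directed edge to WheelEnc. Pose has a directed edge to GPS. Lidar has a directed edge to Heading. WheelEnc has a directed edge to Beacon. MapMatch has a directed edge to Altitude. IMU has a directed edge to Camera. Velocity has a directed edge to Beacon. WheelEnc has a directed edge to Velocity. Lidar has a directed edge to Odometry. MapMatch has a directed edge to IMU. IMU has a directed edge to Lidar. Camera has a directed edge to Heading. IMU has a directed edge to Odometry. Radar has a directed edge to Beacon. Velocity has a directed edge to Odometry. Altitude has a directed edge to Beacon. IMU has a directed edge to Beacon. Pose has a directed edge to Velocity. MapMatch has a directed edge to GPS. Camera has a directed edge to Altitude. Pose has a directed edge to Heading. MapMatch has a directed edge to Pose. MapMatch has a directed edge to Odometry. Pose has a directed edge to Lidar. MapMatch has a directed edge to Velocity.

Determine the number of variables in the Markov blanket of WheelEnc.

9

Recall MB(v) = parents ∪ children ∪ spouses, where spouses are the other parents of v's children.
Parents of WheelEnc: Camera, IMU, Pose.
Ch(WheelEnc) = {Beacon, Velocity}.
Co-parents of WheelEnc (other parents of its children):
  parents(Velocity) \ {WheelEnc} = {Heading, MapMatch, Pose}.
  Beacon also has parents Altitude, Heading, IMU, MapMatch, Radar, Velocity.
MB(WheelEnc) = {Altitude, Beacon, Camera, Heading, IMU, MapMatch, Pose, Radar, Velocity}, which has 9 nodes.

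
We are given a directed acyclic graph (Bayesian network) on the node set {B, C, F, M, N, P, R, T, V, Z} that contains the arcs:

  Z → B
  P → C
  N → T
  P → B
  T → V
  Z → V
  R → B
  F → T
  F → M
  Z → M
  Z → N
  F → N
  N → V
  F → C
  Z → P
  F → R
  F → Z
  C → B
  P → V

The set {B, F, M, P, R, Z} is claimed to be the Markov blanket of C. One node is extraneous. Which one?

M

By definition, MB(C) is built from C's parents, C's children, and the co-parents of C.
Parents of C: F, P.
Children of C: B.
For each child, the remaining parents (spouses of C):
  B: P, R, Z
MB(C) = {B, F, P, R, Z}.
M is neither a parent, child, nor co-parent of C, so it does not belong.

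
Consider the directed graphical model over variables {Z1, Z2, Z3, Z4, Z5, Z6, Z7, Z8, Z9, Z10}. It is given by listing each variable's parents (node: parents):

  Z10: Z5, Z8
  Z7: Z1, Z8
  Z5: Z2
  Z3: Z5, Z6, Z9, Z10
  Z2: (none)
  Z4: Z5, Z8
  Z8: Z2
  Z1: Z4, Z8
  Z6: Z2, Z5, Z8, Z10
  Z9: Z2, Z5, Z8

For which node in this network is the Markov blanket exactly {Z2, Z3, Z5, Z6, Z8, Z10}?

The target node must have every member of {Z2, Z3, Z5, Z6, Z8, Z10} as a parent, child, or co-parent, and no others.
Parents of Z9: Z2, Z5, Z8; children: Z3; co-parents: Z5, Z6, Z10.
These exactly cover the given set, so the node is Z9.

Z9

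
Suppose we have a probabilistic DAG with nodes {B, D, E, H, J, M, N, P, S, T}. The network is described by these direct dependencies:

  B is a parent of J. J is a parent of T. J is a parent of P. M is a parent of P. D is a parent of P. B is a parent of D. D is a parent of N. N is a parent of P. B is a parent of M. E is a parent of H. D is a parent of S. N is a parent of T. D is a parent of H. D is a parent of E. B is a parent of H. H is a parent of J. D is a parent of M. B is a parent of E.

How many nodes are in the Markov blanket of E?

3

By definition, MB(E) is built from E's parents, E's children, and the co-parents of E.
Pa(E) = {B, D}.
Ch(E) = {H}.
Co-parents of E (other parents of its children):
  H also has parents B, D.
MB(E) = {B, D, H}, which has 3 nodes.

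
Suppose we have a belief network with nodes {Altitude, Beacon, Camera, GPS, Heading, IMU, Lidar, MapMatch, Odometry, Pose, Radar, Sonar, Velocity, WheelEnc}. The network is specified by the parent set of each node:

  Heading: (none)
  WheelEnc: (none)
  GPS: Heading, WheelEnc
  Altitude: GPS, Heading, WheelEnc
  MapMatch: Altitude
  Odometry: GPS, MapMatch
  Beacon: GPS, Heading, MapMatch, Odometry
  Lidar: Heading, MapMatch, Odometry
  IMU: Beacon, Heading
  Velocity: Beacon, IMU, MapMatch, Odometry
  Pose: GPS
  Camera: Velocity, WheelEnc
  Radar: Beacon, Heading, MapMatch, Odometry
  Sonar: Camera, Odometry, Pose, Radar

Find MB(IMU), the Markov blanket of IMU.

Recall MB(v) = parents ∪ children ∪ spouses, where spouses are the other parents of v's children.
Parents of IMU: Beacon, Heading.
IMU's children: Velocity.
Other parents of IMU's children:
  Velocity: Beacon, MapMatch, Odometry
MB(IMU) = {Beacon, Heading, MapMatch, Odometry, Velocity}.

{Beacon, Heading, MapMatch, Odometry, Velocity}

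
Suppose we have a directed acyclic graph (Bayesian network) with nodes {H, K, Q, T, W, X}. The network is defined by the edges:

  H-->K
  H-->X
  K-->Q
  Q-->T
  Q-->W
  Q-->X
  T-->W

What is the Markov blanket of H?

{K, Q, X}

H's children: K, X.
H's parents: none.
Parents of each child, excluding H:
  K: no additional parents.
  X also has parent Q.
So the Markov blanket of H is {K, Q, X}.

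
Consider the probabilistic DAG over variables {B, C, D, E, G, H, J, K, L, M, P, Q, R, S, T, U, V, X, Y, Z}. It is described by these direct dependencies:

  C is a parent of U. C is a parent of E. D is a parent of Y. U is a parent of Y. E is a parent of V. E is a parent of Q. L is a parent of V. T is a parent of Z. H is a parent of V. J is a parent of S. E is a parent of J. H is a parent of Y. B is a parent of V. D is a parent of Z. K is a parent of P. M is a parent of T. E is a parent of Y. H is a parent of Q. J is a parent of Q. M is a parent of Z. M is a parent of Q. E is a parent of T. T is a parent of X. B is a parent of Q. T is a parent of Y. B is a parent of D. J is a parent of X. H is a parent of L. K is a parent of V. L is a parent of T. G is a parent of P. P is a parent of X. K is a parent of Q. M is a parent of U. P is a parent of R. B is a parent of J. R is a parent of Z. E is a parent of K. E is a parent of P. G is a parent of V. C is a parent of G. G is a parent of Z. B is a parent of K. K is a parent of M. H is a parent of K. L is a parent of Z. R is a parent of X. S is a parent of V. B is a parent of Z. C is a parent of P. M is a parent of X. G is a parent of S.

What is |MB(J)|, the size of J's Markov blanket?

Pa(J) = {B, E}.
J's children: Q, S, X.
Co-parents of J (other parents of its children):
  parents(Q) \ {J} = {B, E, H, K, M}.
  S also has parent G.
  X also has parents M, P, R, T.
MB(J) = {B, E, G, H, K, M, P, Q, R, S, T, X}, which has 12 nodes.

12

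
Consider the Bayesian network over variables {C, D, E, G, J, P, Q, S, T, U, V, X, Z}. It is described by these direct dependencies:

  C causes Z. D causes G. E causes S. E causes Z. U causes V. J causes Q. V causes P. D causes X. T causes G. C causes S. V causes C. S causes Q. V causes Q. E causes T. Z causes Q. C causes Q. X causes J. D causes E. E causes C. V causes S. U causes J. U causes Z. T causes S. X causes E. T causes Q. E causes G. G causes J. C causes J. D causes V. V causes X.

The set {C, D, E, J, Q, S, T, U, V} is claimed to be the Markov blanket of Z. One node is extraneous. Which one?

D

A node's Markov blanket = Pa ∪ Ch ∪ (parents of Ch other than the node itself).
Z has parents C, E, U.
Z's children: Q.
Other parents of Z's children:
  Q's other parents are C, J, S, T, V.
MB(Z) = {C, E, J, Q, S, T, U, V}.
D is neither a parent, child, nor co-parent of Z, so it does not belong.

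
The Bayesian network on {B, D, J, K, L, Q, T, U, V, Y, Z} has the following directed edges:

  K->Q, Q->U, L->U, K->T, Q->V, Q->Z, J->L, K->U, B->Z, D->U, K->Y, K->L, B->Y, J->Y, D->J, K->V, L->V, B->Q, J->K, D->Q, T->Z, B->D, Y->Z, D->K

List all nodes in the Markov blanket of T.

A node's Markov blanket = Pa ∪ Ch ∪ (parents of Ch other than the node itself).
T has child Z.
Pa(T) = {K}.
Co-parents of T (other parents of its children):
  parents(Z) \ {T} = {B, Q, Y}.
So the Markov blanket of T is {B, K, Q, Y, Z}.

{B, K, Q, Y, Z}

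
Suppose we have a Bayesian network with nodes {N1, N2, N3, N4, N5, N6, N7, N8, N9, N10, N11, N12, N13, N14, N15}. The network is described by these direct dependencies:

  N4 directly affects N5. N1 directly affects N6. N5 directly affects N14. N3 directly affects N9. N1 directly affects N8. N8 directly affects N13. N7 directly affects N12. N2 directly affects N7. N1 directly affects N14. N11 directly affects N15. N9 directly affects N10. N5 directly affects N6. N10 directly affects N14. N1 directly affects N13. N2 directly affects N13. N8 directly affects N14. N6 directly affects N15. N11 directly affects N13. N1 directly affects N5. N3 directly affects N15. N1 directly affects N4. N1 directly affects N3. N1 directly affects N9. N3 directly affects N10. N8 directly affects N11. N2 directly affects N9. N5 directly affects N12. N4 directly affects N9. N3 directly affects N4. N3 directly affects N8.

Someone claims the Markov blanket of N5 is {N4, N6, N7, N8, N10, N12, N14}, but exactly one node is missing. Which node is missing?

N1

The Markov blanket of a node is its parents, its children, and the other parents of its children.
Parents of N5: N1, N4.
Ch(N5) = {N6, N12, N14}.
For each child, the remaining parents (spouses of N5):
  N6: N1
  N12: N7
  N14: N1, N8, N10
MB(N5) = {N1, N4, N6, N7, N8, N10, N12, N14}.
Comparing with the claimed set, N1 is missing.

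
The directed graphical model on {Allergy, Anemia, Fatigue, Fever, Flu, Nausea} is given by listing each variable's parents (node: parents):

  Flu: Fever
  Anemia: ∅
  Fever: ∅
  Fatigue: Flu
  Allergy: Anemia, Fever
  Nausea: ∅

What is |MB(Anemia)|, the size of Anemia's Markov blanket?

2

Parents of Anemia: none.
Children of Anemia: Allergy.
Parents of each child, excluding Anemia:
  parents(Allergy) \ {Anemia} = {Fever}.
MB(Anemia) = {Allergy, Fever}, which has 2 nodes.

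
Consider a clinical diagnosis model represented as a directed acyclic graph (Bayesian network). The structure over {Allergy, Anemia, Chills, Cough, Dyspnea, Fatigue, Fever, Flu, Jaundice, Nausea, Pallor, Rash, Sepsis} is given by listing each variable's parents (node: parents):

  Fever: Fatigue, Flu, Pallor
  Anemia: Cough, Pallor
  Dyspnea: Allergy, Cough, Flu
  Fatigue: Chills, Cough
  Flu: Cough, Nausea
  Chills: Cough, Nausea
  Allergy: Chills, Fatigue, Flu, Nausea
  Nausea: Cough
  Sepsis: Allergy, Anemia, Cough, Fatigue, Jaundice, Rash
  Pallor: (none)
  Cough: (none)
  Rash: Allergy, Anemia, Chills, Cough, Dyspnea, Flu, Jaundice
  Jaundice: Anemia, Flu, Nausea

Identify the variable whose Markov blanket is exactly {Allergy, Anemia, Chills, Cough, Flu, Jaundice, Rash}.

The target node must have every member of {Allergy, Anemia, Chills, Cough, Flu, Jaundice, Rash} as a parent, child, or co-parent, and no others.
Parents of Dyspnea: Allergy, Cough, Flu; children: Rash; co-parents: Allergy, Anemia, Chills, Cough, Flu, Jaundice.
These exactly cover the given set, so the node is Dyspnea.

Dyspnea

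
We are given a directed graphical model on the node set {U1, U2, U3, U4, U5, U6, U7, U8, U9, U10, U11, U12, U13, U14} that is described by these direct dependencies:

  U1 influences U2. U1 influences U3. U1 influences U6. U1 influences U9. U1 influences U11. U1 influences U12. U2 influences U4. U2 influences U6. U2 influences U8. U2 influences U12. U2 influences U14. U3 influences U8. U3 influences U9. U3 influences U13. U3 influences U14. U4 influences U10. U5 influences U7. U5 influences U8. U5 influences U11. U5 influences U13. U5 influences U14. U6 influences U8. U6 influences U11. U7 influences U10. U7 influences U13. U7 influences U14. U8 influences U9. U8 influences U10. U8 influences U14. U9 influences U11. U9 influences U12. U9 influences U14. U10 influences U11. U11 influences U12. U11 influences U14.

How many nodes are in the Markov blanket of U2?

U2 has children U4, U6, U8, U12, U14.
Parents of U2: U1.
Other parents of U2's children:
  U4: no additional parents.
  parents(U6) \ {U2} = {U1}.
  U8's other parents are U3, U5, U6.
  parents(U12) \ {U2} = {U1, U9, U11}.
  parents(U14) \ {U2} = {U3, U5, U7, U8, U9, U11}.
MB(U2) = {U1, U3, U4, U5, U6, U7, U8, U9, U11, U12, U14}, which has 11 nodes.

11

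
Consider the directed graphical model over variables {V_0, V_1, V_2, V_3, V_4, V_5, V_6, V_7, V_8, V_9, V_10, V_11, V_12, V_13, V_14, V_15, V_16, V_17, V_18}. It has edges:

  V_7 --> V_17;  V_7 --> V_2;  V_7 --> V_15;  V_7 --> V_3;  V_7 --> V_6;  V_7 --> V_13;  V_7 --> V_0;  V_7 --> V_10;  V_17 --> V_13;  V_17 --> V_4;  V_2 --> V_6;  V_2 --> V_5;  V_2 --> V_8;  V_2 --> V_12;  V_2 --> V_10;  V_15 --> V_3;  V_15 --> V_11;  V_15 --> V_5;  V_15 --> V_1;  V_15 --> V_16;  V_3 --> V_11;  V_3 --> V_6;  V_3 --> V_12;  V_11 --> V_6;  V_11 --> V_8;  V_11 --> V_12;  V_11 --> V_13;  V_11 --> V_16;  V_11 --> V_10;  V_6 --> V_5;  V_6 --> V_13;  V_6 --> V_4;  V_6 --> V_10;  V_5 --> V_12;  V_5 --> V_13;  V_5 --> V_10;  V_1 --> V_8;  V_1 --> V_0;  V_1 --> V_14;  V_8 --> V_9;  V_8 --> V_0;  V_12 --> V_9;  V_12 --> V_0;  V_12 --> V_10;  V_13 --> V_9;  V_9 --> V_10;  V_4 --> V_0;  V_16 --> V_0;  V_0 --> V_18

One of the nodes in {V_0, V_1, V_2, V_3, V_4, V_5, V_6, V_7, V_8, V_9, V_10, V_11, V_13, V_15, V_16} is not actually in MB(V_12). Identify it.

V_15

V_12 has children V_0, V_9, V_10.
Pa(V_12) = {V_2, V_3, V_5, V_11}.
Other parents of V_12's children:
  parents(V_9) \ {V_12} = {V_8, V_13}.
  parents(V_0) \ {V_12} = {V_1, V_4, V_7, V_8, V_16}.
  V_10 also has parents V_2, V_5, V_6, V_7, V_9, V_11.
MB(V_12) = {V_0, V_1, V_2, V_3, V_4, V_5, V_6, V_7, V_8, V_9, V_10, V_11, V_13, V_16}.
V_15 is neither a parent, child, nor co-parent of V_12, so it does not belong.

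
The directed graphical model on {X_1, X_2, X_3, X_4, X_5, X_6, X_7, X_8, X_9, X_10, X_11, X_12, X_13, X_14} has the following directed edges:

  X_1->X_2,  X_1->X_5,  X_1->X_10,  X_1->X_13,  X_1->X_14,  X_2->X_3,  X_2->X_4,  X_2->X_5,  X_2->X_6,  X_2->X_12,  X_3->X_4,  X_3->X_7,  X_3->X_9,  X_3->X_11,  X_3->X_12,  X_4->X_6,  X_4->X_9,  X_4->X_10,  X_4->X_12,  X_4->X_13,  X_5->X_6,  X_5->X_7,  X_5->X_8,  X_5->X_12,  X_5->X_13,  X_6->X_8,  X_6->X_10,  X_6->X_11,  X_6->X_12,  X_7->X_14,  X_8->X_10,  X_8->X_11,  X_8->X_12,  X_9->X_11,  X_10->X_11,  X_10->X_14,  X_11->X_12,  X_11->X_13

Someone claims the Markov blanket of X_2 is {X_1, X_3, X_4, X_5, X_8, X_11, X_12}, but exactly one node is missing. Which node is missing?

Pa(X_2) = {X_1}.
Ch(X_2) = {X_3, X_4, X_5, X_6, X_12}.
Co-parents of X_2 (other parents of its children):
  X_3: no additional parents.
  X_4's other parent is X_3.
  X_5's other parent is X_1.
  X_6's other parents are X_4, X_5.
  X_12's other parents are X_3, X_4, X_5, X_6, X_8, X_11.
MB(X_2) = {X_1, X_3, X_4, X_5, X_6, X_8, X_11, X_12}.
Comparing with the claimed set, X_6 is missing.

X_6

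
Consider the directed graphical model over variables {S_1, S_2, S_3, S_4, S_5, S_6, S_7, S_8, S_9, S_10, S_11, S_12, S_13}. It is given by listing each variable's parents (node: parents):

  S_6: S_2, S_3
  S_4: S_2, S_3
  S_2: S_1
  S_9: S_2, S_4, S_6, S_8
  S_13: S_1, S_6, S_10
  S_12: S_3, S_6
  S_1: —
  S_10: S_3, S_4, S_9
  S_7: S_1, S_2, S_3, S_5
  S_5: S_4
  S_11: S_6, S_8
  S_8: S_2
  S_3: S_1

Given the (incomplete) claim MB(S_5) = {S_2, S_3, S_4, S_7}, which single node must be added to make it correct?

Parents of S_5: S_4.
Ch(S_5) = {S_7}.
For each child, the remaining parents (spouses of S_5):
  S_7's other parents are S_1, S_2, S_3.
MB(S_5) = {S_1, S_2, S_3, S_4, S_7}.
Comparing with the claimed set, S_1 is missing.

S_1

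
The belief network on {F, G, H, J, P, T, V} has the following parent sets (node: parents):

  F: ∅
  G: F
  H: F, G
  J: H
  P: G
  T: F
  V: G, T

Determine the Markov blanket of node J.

{H}

Pa(J) = {H}.
J's children: none.
J has no children, so there are no co-parents.
Union: {H} ∪ {} ∪ {} = {H}.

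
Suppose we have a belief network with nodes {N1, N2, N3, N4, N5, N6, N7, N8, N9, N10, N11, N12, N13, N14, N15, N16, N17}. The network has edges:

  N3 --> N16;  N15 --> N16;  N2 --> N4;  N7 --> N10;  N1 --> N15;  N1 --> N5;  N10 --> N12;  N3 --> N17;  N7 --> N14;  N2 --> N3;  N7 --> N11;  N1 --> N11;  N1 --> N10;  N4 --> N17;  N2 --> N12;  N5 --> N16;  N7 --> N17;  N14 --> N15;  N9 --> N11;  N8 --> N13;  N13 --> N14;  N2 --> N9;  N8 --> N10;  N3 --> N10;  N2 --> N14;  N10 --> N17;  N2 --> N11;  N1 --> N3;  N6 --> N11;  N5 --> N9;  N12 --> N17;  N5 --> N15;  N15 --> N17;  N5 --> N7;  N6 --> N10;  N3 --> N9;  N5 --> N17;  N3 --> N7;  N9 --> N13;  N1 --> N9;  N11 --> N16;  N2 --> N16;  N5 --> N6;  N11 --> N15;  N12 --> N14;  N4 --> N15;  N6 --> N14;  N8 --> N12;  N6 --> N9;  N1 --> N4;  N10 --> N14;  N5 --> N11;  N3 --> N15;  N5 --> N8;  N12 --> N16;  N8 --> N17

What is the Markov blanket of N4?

By definition, MB(N4) is built from N4's parents, N4's children, and the co-parents of N4.
N4 has parents N1, N2.
N4's children: N15, N17.
Co-parents of N4 (other parents of its children):
  N15: N1, N3, N5, N11, N14
  N17: N3, N5, N7, N8, N10, N12, N15
MB(N4) = {N1, N2, N3, N5, N7, N8, N10, N11, N12, N14, N15, N17}.

{N1, N2, N3, N5, N7, N8, N10, N11, N12, N14, N15, N17}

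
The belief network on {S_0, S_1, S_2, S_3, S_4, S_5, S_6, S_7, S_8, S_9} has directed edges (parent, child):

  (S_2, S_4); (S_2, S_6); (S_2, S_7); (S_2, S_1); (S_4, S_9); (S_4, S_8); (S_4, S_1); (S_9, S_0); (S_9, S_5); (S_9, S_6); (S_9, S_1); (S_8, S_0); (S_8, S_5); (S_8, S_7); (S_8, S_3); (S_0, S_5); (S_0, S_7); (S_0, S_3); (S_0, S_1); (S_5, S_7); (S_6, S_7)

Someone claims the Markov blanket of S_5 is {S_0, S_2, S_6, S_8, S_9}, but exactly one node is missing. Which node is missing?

Recall MB(v) = parents ∪ children ∪ spouses, where spouses are the other parents of v's children.
Pa(S_5) = {S_0, S_8, S_9}.
S_5 has child S_7.
Parents of each child, excluding S_5:
  S_7: S_0, S_2, S_6, S_8
MB(S_5) = {S_0, S_2, S_6, S_7, S_8, S_9}.
Comparing with the claimed set, S_7 is missing.

S_7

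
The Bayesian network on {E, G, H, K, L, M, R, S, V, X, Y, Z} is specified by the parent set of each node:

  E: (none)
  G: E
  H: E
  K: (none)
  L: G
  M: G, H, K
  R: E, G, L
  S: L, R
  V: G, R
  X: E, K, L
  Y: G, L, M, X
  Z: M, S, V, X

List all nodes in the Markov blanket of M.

{G, H, K, L, S, V, X, Y, Z}

Pa(M) = {G, H, K}.
Ch(M) = {Y, Z}.
For each child, the remaining parents (spouses of M):
  Y also has parents G, L, X.
  parents(Z) \ {M} = {S, V, X}.
Taking the union gives {G, H, K, L, S, V, X, Y, Z}.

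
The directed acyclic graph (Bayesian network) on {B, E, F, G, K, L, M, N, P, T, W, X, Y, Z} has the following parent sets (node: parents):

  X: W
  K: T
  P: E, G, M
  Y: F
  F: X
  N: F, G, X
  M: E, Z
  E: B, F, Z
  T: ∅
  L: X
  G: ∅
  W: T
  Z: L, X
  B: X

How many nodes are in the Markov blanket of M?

4

Recall MB(v) = parents ∪ children ∪ spouses, where spouses are the other parents of v's children.
M has parents E, Z.
Ch(M) = {P}.
For each child, the remaining parents (spouses of M):
  P: E, G
MB(M) = {E, G, P, Z}, which has 4 nodes.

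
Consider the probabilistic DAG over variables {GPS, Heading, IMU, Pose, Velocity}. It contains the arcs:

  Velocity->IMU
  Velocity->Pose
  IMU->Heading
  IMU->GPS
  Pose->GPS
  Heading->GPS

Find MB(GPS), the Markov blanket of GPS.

By definition, MB(GPS) is built from GPS's parents, GPS's children, and the co-parents of GPS.
Ch(GPS) = {}.
Parents of GPS: Heading, IMU, Pose.
GPS has no children, so there are no co-parents.
So the Markov blanket of GPS is {Heading, IMU, Pose}.

{Heading, IMU, Pose}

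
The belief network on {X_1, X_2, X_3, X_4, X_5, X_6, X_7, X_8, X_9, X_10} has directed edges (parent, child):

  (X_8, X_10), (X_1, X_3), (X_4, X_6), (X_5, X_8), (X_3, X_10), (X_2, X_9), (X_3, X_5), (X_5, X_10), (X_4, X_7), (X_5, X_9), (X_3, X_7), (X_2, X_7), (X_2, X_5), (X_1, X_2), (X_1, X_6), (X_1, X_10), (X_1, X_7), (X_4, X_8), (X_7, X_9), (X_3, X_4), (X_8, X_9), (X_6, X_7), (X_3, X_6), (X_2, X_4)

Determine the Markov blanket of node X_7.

By definition, MB(X_7) is built from X_7's parents, X_7's children, and the co-parents of X_7.
X_7's parents: X_1, X_2, X_3, X_4, X_6.
Children of X_7: X_9.
Co-parents of X_7 (other parents of its children):
  X_9: X_2, X_5, X_8
Union: {X_1, X_2, X_3, X_4, X_6} ∪ {X_9} ∪ {X_2, X_5, X_8} = {X_1, X_2, X_3, X_4, X_5, X_6, X_8, X_9}.

{X_1, X_2, X_3, X_4, X_5, X_6, X_8, X_9}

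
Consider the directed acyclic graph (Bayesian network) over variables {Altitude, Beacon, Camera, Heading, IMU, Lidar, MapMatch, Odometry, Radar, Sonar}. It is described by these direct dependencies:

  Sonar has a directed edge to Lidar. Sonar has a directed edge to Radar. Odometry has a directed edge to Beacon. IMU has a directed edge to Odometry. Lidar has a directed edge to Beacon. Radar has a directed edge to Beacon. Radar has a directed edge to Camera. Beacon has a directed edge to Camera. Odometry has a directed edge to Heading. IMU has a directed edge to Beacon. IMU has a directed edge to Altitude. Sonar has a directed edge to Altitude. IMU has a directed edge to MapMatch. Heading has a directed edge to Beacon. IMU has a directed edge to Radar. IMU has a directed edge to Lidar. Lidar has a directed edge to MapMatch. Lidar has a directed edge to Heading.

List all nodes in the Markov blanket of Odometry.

{Beacon, Heading, IMU, Lidar, Radar}

Ch(Odometry) = {Beacon, Heading}.
Odometry has parent IMU.
Parents of each child, excluding Odometry:
  parents(Heading) \ {Odometry} = {Lidar}.
  Beacon's other parents are Heading, IMU, Lidar, Radar.
Taking the union gives {Beacon, Heading, IMU, Lidar, Radar}.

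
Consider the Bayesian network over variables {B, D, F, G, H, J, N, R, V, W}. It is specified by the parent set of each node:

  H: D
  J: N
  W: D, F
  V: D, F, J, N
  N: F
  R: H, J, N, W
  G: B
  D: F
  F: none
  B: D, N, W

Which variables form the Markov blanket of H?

H's parents: D.
H has child R.
Parents of each child, excluding H:
  R: J, N, W
So the Markov blanket of H is {D, J, N, R, W}.

{D, J, N, R, W}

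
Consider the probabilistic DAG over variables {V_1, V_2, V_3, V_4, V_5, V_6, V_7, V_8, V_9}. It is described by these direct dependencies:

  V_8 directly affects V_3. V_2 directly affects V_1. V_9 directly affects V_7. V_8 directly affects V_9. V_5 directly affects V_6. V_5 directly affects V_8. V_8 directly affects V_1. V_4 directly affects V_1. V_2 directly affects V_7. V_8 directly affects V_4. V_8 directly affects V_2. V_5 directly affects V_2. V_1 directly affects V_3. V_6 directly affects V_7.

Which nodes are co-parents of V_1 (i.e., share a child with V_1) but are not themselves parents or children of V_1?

{}

Children of V_1: V_3.
  V_3's other parent is V_8.
Excluding nodes already adjacent to V_1 (V_2, V_3, V_4, V_8), the co-parent-only contribution is {}.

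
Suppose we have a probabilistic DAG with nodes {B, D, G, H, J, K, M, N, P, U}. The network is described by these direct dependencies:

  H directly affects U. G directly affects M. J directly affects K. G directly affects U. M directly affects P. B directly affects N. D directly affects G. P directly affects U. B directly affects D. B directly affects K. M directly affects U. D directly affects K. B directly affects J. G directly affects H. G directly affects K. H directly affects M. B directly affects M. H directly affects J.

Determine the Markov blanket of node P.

Ch(P) = {U}.
Parents of P: M.
For each child, the remaining parents (spouses of P):
  U also has parents G, H, M.
MB(P) = {G, H, M, U}.

{G, H, M, U}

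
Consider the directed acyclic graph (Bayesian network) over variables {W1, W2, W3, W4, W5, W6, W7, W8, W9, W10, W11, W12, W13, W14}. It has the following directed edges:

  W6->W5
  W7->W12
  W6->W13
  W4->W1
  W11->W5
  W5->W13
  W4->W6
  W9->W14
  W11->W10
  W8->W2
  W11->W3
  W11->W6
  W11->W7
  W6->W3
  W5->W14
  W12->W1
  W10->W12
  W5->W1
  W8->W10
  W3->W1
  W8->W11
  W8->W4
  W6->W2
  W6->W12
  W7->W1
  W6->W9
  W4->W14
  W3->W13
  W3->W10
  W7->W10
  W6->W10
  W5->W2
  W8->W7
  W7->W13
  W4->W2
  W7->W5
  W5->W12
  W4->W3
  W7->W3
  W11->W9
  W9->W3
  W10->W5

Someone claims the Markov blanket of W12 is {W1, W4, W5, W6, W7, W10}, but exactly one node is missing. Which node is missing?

W3

A node's Markov blanket = Pa ∪ Ch ∪ (parents of Ch other than the node itself).
Parents of W12: W5, W6, W7, W10.
Children of W12: W1.
For each child, the remaining parents (spouses of W12):
  W1: W3, W4, W5, W7
MB(W12) = {W1, W3, W4, W5, W6, W7, W10}.
Comparing with the claimed set, W3 is missing.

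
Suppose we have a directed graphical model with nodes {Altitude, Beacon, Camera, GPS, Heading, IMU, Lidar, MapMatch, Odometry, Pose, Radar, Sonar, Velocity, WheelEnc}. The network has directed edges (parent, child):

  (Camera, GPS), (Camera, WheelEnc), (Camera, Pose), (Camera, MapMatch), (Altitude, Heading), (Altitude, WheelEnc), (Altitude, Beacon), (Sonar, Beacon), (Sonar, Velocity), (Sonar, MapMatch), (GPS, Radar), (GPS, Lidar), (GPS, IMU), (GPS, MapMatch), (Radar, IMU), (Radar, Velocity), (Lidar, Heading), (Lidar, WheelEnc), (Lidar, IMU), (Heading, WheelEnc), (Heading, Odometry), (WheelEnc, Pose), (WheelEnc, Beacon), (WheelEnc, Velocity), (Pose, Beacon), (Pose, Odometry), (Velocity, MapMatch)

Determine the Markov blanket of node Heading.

Heading's children: Odometry, WheelEnc.
Pa(Heading) = {Altitude, Lidar}.
For each child, the remaining parents (spouses of Heading):
  WheelEnc also has parents Altitude, Camera, Lidar.
  Odometry's other parent is Pose.
Union: {Altitude, Lidar} ∪ {Odometry, WheelEnc} ∪ {Altitude, Camera, Lidar, Pose} = {Altitude, Camera, Lidar, Odometry, Pose, WheelEnc}.

{Altitude, Camera, Lidar, Odometry, Pose, WheelEnc}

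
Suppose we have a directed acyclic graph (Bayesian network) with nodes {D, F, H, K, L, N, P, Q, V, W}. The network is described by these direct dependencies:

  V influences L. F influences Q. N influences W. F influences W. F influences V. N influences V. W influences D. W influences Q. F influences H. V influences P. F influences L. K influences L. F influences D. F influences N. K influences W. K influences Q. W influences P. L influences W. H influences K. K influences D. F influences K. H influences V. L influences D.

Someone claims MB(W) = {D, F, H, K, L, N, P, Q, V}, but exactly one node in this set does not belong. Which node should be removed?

By definition, MB(W) is built from W's parents, W's children, and the co-parents of W.
W's parents: F, K, L, N.
W has children D, P, Q.
Other parents of W's children:
  Q: F, K
  D: F, K, L
  P: V
MB(W) = {D, F, K, L, N, P, Q, V}.
H is neither a parent, child, nor co-parent of W, so it does not belong.

H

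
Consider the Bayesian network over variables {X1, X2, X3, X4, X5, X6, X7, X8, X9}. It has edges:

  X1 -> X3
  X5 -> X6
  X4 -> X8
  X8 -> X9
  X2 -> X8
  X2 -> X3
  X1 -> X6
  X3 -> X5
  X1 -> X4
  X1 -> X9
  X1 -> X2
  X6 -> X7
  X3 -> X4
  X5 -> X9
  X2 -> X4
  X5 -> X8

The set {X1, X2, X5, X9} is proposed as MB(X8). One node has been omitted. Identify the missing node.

By definition, MB(X8) is built from X8's parents, X8's children, and the co-parents of X8.
Parents of X8: X2, X4, X5.
Children of X8: X9.
Parents of each child, excluding X8:
  X9: X1, X5
MB(X8) = {X1, X2, X4, X5, X9}.
Comparing with the claimed set, X4 is missing.

X4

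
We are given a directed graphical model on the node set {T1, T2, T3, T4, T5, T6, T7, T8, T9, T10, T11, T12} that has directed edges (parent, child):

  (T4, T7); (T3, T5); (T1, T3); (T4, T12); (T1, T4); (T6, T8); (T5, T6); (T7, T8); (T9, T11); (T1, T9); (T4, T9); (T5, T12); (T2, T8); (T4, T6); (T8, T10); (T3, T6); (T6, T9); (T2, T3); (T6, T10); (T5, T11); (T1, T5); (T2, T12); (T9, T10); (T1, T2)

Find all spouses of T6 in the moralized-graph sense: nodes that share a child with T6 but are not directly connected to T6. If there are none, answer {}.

{T1, T2, T7}

Children of T6: T8, T9, T10.
  T8: T2, T7
  T9: T1, T4
  T10: T8, T9
Excluding nodes already adjacent to T6 (T3, T4, T5, T8, T9, T10), the co-parent-only contribution is {T1, T2, T7}.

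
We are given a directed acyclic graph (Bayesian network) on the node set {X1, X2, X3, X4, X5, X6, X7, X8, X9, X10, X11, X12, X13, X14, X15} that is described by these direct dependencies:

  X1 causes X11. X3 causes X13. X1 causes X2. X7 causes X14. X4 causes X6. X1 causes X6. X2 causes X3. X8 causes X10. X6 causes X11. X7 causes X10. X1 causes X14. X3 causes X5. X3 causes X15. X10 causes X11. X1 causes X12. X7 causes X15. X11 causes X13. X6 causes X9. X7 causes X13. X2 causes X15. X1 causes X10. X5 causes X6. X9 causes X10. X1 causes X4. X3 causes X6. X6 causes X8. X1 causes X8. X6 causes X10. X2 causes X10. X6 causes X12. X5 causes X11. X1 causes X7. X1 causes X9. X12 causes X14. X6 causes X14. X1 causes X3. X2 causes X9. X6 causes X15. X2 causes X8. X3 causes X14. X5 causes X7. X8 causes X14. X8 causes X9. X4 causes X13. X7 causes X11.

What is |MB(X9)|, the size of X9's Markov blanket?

6

Pa(X9) = {X1, X2, X6, X8}.
Ch(X9) = {X10}.
Parents of each child, excluding X9:
  X10: X1, X2, X6, X7, X8
MB(X9) = {X1, X2, X6, X7, X8, X10}, which has 6 nodes.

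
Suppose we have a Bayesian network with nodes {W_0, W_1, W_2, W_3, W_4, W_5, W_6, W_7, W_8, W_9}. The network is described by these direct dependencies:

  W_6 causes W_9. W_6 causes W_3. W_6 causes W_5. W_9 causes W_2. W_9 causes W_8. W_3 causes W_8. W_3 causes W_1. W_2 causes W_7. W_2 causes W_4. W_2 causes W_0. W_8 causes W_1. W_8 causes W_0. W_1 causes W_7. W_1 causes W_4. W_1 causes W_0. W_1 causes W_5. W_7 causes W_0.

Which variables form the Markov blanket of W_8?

By definition, MB(W_8) is built from W_8's parents, W_8's children, and the co-parents of W_8.
W_8 has parents W_3, W_9.
Ch(W_8) = {W_0, W_1}.
Other parents of W_8's children:
  W_1's other parent is W_3.
  W_0's other parents are W_1, W_2, W_7.
Taking the union gives {W_0, W_1, W_2, W_3, W_7, W_9}.

{W_0, W_1, W_2, W_3, W_7, W_9}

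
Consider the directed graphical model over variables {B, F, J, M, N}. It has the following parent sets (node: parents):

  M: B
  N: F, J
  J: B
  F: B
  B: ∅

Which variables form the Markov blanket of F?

Parents of F: B.
Ch(F) = {N}.
For each child, the remaining parents (spouses of F):
  N also has parent J.
Taking the union gives {B, J, N}.

{B, J, N}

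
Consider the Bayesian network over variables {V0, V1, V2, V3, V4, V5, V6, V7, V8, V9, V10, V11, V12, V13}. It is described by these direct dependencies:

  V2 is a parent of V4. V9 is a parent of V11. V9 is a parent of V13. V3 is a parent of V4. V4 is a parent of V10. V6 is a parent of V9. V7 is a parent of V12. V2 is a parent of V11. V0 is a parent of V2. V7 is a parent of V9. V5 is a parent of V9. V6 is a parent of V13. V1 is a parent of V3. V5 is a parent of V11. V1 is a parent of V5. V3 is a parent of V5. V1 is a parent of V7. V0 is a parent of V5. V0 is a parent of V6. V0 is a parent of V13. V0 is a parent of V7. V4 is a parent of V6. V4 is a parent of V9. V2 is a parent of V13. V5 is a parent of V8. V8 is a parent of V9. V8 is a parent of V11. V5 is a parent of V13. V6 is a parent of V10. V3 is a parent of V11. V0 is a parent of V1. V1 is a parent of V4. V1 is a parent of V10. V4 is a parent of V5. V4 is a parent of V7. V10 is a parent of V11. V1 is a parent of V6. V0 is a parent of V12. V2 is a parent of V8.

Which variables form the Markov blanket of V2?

{V0, V1, V3, V4, V5, V6, V8, V9, V10, V11, V13}

V2's children: V4, V8, V11, V13.
V2 has parent V0.
Co-parents of V2 (other parents of its children):
  V4's other parents are V1, V3.
  V8 also has parent V5.
  parents(V11) \ {V2} = {V3, V5, V8, V9, V10}.
  V13's other parents are V0, V5, V6, V9.
So the Markov blanket of V2 is {V0, V1, V3, V4, V5, V6, V8, V9, V10, V11, V13}.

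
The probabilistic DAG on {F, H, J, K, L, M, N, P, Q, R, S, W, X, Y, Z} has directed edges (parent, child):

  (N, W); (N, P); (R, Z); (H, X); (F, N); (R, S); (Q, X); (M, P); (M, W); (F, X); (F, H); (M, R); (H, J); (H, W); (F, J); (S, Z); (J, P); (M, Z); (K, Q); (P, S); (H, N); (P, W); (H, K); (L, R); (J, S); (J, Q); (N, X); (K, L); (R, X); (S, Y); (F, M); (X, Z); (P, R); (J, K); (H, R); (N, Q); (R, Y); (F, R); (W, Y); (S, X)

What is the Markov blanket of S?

{F, H, J, M, N, P, Q, R, W, X, Y, Z}

Parents of S: J, P, R.
Children of S: X, Y, Z.
For each child, the remaining parents (spouses of S):
  X's other parents are F, H, N, Q, R.
  Y also has parents R, W.
  parents(Z) \ {S} = {M, R, X}.
MB(S) = {F, H, J, M, N, P, Q, R, W, X, Y, Z}.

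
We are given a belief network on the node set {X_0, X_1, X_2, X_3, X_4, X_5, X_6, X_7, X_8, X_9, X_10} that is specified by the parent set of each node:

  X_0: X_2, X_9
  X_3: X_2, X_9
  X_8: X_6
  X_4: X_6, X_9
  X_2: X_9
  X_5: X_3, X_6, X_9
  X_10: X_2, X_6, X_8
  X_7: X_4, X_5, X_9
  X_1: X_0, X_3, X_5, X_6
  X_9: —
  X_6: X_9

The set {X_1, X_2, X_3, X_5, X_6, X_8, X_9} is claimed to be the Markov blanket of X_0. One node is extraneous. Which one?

By definition, MB(X_0) is built from X_0's parents, X_0's children, and the co-parents of X_0.
Children of X_0: X_1.
Parents of X_0: X_2, X_9.
Parents of each child, excluding X_0:
  X_1: X_3, X_5, X_6
MB(X_0) = {X_1, X_2, X_3, X_5, X_6, X_9}.
X_8 is neither a parent, child, nor co-parent of X_0, so it does not belong.

X_8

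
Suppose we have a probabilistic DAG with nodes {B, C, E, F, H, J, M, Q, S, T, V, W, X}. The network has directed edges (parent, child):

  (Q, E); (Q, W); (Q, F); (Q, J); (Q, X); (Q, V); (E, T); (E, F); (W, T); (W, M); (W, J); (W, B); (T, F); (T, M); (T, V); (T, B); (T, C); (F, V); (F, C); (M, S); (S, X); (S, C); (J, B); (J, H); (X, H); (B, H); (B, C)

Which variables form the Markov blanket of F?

{B, C, E, Q, S, T, V}

By definition, MB(F) is built from F's parents, F's children, and the co-parents of F.
F's parents: E, Q, T.
Ch(F) = {C, V}.
Parents of each child, excluding F:
  V also has parents Q, T.
  C also has parents B, S, T.
So the Markov blanket of F is {B, C, E, Q, S, T, V}.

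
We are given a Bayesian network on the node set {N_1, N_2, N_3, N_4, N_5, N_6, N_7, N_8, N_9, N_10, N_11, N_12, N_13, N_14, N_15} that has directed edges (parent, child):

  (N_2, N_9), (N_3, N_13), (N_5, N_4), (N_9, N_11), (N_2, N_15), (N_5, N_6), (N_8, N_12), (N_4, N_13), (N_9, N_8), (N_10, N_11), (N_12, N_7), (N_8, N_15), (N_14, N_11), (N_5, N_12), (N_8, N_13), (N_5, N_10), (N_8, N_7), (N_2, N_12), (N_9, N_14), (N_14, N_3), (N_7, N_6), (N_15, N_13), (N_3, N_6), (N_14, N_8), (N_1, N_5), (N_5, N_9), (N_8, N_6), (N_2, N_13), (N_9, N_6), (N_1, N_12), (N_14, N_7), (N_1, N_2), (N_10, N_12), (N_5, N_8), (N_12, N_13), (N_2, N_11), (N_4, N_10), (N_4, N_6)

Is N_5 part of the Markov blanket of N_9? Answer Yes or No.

N_5 is a parent of N_9.
So N_5 ∈ MB(N_9).

Yes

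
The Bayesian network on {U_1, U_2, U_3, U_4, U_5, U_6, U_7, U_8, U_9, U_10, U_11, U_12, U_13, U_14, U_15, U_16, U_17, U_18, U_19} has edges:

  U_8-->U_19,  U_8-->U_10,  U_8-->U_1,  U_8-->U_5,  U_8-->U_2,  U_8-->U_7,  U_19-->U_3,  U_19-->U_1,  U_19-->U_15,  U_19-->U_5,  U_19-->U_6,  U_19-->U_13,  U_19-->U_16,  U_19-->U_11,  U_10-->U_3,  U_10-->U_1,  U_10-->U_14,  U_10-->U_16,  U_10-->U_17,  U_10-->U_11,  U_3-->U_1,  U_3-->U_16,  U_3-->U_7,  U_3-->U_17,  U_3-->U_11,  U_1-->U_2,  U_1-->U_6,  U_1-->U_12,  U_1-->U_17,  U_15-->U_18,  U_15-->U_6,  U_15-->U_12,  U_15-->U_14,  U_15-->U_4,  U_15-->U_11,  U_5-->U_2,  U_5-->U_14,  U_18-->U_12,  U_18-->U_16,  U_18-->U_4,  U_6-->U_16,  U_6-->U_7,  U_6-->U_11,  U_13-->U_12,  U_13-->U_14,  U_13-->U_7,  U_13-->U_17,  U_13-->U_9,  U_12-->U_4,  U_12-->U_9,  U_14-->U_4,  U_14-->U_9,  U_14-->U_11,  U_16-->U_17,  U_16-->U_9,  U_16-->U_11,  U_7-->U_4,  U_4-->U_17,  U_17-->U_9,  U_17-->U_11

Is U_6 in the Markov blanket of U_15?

U_6 is a child of U_15.
So U_6 ∈ MB(U_15).

Yes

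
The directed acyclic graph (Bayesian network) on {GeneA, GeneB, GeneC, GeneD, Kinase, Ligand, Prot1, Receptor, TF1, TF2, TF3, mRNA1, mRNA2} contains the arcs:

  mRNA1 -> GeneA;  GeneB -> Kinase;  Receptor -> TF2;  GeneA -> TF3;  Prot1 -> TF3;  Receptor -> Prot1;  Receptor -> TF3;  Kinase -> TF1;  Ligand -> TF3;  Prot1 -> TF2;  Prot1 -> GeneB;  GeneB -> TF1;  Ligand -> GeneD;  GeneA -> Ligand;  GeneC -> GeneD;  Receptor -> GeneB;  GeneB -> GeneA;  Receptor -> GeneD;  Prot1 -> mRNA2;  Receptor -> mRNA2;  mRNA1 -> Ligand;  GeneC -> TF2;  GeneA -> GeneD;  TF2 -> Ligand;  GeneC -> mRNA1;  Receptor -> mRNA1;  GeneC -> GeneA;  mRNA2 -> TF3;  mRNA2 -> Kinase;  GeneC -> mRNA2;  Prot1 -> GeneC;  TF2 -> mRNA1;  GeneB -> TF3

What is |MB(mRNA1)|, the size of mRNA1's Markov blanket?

6

By definition, MB(mRNA1) is built from mRNA1's parents, mRNA1's children, and the co-parents of mRNA1.
Parents of mRNA1: GeneC, Receptor, TF2.
mRNA1 has children GeneA, Ligand.
For each child, the remaining parents (spouses of mRNA1):
  parents(GeneA) \ {mRNA1} = {GeneB, GeneC}.
  Ligand also has parents GeneA, TF2.
MB(mRNA1) = {GeneA, GeneB, GeneC, Ligand, Receptor, TF2}, which has 6 nodes.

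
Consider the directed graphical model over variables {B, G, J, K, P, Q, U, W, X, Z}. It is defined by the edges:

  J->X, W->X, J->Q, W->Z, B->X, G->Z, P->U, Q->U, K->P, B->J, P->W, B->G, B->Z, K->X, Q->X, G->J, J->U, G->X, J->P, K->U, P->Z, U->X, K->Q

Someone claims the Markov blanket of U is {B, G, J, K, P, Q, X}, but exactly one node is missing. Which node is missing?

W

By definition, MB(U) is built from U's parents, U's children, and the co-parents of U.
U's children: X.
Parents of U: J, K, P, Q.
Other parents of U's children:
  parents(X) \ {U} = {B, G, J, K, Q, W}.
MB(U) = {B, G, J, K, P, Q, W, X}.
Comparing with the claimed set, W is missing.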